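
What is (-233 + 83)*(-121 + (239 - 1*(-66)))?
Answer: -27600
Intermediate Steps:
(-233 + 83)*(-121 + (239 - 1*(-66))) = -150*(-121 + (239 + 66)) = -150*(-121 + 305) = -150*184 = -27600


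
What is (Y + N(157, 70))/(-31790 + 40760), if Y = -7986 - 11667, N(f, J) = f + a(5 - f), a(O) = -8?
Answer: -424/195 ≈ -2.1744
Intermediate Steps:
N(f, J) = -8 + f (N(f, J) = f - 8 = -8 + f)
Y = -19653
(Y + N(157, 70))/(-31790 + 40760) = (-19653 + (-8 + 157))/(-31790 + 40760) = (-19653 + 149)/8970 = -19504*1/8970 = -424/195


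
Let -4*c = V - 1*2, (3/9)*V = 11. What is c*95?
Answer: -2945/4 ≈ -736.25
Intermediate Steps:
V = 33 (V = 3*11 = 33)
c = -31/4 (c = -(33 - 1*2)/4 = -(33 - 2)/4 = -¼*31 = -31/4 ≈ -7.7500)
c*95 = -31/4*95 = -2945/4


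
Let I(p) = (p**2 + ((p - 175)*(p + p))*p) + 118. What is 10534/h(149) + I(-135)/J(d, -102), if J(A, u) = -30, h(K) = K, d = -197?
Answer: 1681208413/4470 ≈ 3.7611e+5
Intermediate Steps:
I(p) = 118 + p**2 + 2*p**2*(-175 + p) (I(p) = (p**2 + ((-175 + p)*(2*p))*p) + 118 = (p**2 + (2*p*(-175 + p))*p) + 118 = (p**2 + 2*p**2*(-175 + p)) + 118 = 118 + p**2 + 2*p**2*(-175 + p))
10534/h(149) + I(-135)/J(d, -102) = 10534/149 + (118 - 349*(-135)**2 + 2*(-135)**3)/(-30) = 10534*(1/149) + (118 - 349*18225 + 2*(-2460375))*(-1/30) = 10534/149 + (118 - 6360525 - 4920750)*(-1/30) = 10534/149 - 11281157*(-1/30) = 10534/149 + 11281157/30 = 1681208413/4470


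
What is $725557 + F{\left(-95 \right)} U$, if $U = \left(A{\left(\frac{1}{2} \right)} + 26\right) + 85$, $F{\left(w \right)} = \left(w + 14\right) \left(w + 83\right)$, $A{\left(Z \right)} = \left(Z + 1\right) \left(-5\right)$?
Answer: $826159$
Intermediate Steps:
$A{\left(Z \right)} = -5 - 5 Z$ ($A{\left(Z \right)} = \left(1 + Z\right) \left(-5\right) = -5 - 5 Z$)
$F{\left(w \right)} = \left(14 + w\right) \left(83 + w\right)$
$U = \frac{207}{2}$ ($U = \left(\left(-5 - \frac{5}{2}\right) + 26\right) + 85 = \left(- \frac{15}{2} + 26\right) + 85 = \frac{37}{2} + 85 = \frac{207}{2} \approx 103.5$)
$725557 + F{\left(-95 \right)} U = 725557 + \left(1162 + \left(-95\right)^{2} + 97 \left(-95\right)\right) \frac{207}{2} = 725557 + \left(1162 + 9025 - 9215\right) \frac{207}{2} = 725557 + 972 \cdot \frac{207}{2} = 725557 + 100602 = 826159$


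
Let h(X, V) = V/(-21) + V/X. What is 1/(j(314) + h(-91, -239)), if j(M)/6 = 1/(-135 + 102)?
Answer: 3003/41518 ≈ 0.072330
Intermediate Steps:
h(X, V) = -V/21 + V/X (h(X, V) = V*(-1/21) + V/X = -V/21 + V/X)
j(M) = -2/11 (j(M) = 6/(-135 + 102) = 6/(-33) = 6*(-1/33) = -2/11)
1/(j(314) + h(-91, -239)) = 1/(-2/11 + (-1/21*(-239) - 239/(-91))) = 1/(-2/11 + (239/21 - 239*(-1/91))) = 1/(-2/11 + (239/21 + 239/91)) = 1/(-2/11 + 3824/273) = 1/(41518/3003) = 3003/41518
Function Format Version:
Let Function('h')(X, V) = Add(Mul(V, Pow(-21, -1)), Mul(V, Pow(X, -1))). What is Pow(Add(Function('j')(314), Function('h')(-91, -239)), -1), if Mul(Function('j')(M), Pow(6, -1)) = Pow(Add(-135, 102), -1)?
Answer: Rational(3003, 41518) ≈ 0.072330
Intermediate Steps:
Function('h')(X, V) = Add(Mul(Rational(-1, 21), V), Mul(V, Pow(X, -1))) (Function('h')(X, V) = Add(Mul(V, Rational(-1, 21)), Mul(V, Pow(X, -1))) = Add(Mul(Rational(-1, 21), V), Mul(V, Pow(X, -1))))
Function('j')(M) = Rational(-2, 11) (Function('j')(M) = Mul(6, Pow(Add(-135, 102), -1)) = Mul(6, Pow(-33, -1)) = Mul(6, Rational(-1, 33)) = Rational(-2, 11))
Pow(Add(Function('j')(314), Function('h')(-91, -239)), -1) = Pow(Add(Rational(-2, 11), Add(Mul(Rational(-1, 21), -239), Mul(-239, Pow(-91, -1)))), -1) = Pow(Add(Rational(-2, 11), Add(Rational(239, 21), Mul(-239, Rational(-1, 91)))), -1) = Pow(Add(Rational(-2, 11), Add(Rational(239, 21), Rational(239, 91))), -1) = Pow(Add(Rational(-2, 11), Rational(3824, 273)), -1) = Pow(Rational(41518, 3003), -1) = Rational(3003, 41518)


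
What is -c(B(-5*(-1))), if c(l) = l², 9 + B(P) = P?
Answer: -16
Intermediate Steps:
B(P) = -9 + P
-c(B(-5*(-1))) = -(-9 - 5*(-1))² = -(-9 + 5)² = -1*(-4)² = -1*16 = -16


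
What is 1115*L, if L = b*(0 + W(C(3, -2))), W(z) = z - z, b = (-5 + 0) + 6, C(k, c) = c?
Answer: 0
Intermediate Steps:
b = 1 (b = -5 + 6 = 1)
W(z) = 0
L = 0 (L = 1*(0 + 0) = 1*0 = 0)
1115*L = 1115*0 = 0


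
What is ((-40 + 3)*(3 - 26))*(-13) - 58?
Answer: -11121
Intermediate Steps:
((-40 + 3)*(3 - 26))*(-13) - 58 = -37*(-23)*(-13) - 58 = 851*(-13) - 58 = -11063 - 58 = -11121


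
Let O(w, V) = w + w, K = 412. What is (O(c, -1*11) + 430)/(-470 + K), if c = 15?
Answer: -230/29 ≈ -7.9310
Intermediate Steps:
O(w, V) = 2*w
(O(c, -1*11) + 430)/(-470 + K) = (2*15 + 430)/(-470 + 412) = (30 + 430)/(-58) = 460*(-1/58) = -230/29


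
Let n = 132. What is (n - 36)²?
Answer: 9216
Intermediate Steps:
(n - 36)² = (132 - 36)² = 96² = 9216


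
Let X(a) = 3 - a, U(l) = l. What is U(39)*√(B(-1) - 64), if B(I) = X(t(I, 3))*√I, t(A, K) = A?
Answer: 78*√(-16 + I) ≈ 9.7453 + 312.15*I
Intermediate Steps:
B(I) = √I*(3 - I) (B(I) = (3 - I)*√I = √I*(3 - I))
U(39)*√(B(-1) - 64) = 39*√(√(-1)*(3 - 1*(-1)) - 64) = 39*√(I*(3 + 1) - 64) = 39*√(I*4 - 64) = 39*√(4*I - 64) = 39*√(-64 + 4*I)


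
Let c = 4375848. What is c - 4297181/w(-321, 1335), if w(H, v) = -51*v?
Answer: 297933908261/68085 ≈ 4.3759e+6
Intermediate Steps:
c - 4297181/w(-321, 1335) = 4375848 - 4297181/((-51*1335)) = 4375848 - 4297181/(-68085) = 4375848 - 4297181*(-1/68085) = 4375848 + 4297181/68085 = 297933908261/68085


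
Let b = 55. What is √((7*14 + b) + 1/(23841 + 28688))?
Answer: √422172316202/52529 ≈ 12.369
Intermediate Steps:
√((7*14 + b) + 1/(23841 + 28688)) = √((7*14 + 55) + 1/(23841 + 28688)) = √((98 + 55) + 1/52529) = √(153 + 1/52529) = √(8036938/52529) = √422172316202/52529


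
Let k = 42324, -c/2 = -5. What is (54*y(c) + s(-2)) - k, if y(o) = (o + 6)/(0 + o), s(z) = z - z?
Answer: -211188/5 ≈ -42238.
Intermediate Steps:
c = 10 (c = -2*(-5) = 10)
s(z) = 0
y(o) = (6 + o)/o
(54*y(c) + s(-2)) - k = (54*((6 + 10)/10) + 0) - 1*42324 = (54*((⅒)*16) + 0) - 42324 = (54*(8/5) + 0) - 42324 = (432/5 + 0) - 42324 = 432/5 - 42324 = -211188/5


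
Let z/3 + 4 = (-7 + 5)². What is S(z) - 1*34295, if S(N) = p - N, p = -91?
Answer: -34386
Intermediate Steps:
z = 0 (z = -12 + 3*(-7 + 5)² = -12 + 3*(-2)² = -12 + 3*4 = -12 + 12 = 0)
S(N) = -91 - N
S(z) - 1*34295 = (-91 - 1*0) - 1*34295 = (-91 + 0) - 34295 = -91 - 34295 = -34386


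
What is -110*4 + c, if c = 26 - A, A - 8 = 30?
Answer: -452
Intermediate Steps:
A = 38 (A = 8 + 30 = 38)
c = -12 (c = 26 - 1*38 = 26 - 38 = -12)
-110*4 + c = -110*4 - 12 = -440 - 12 = -452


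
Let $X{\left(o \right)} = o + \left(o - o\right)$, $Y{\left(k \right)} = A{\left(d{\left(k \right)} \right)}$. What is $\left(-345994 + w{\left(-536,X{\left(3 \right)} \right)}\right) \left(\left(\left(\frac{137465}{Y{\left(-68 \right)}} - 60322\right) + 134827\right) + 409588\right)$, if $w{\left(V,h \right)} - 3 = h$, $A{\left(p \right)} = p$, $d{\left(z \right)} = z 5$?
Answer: $- \frac{2844958209007}{17} \approx -1.6735 \cdot 10^{11}$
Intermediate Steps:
$d{\left(z \right)} = 5 z$
$Y{\left(k \right)} = 5 k$
$X{\left(o \right)} = o$ ($X{\left(o \right)} = o + 0 = o$)
$w{\left(V,h \right)} = 3 + h$
$\left(-345994 + w{\left(-536,X{\left(3 \right)} \right)}\right) \left(\left(\left(\frac{137465}{Y{\left(-68 \right)}} - 60322\right) + 134827\right) + 409588\right) = \left(-345994 + \left(3 + 3\right)\right) \left(\left(\left(\frac{137465}{5 \left(-68\right)} - 60322\right) + 134827\right) + 409588\right) = \left(-345994 + 6\right) \left(\left(\left(\frac{137465}{-340} - 60322\right) + 134827\right) + 409588\right) = - 345988 \left(\left(\left(137465 \left(- \frac{1}{340}\right) - 60322\right) + 134827\right) + 409588\right) = - 345988 \left(\left(\left(- \frac{27493}{68} - 60322\right) + 134827\right) + 409588\right) = - 345988 \left(\left(- \frac{4129389}{68} + 134827\right) + 409588\right) = - 345988 \left(\frac{5038847}{68} + 409588\right) = \left(-345988\right) \frac{32890831}{68} = - \frac{2844958209007}{17}$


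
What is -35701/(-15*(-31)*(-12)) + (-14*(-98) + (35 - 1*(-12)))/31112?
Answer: 279661883/43401240 ≈ 6.4436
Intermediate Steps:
-35701/(-15*(-31)*(-12)) + (-14*(-98) + (35 - 1*(-12)))/31112 = -35701/(465*(-12)) + (1372 + (35 + 12))*(1/31112) = -35701/(-5580) + (1372 + 47)*(1/31112) = -35701*(-1/5580) + 1419*(1/31112) = 35701/5580 + 1419/31112 = 279661883/43401240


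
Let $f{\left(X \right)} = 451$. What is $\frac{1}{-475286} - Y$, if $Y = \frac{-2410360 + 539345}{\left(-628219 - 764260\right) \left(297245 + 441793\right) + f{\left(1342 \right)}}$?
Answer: $- \frac{274051732863}{69873485163803398} \approx -3.9221 \cdot 10^{-6}$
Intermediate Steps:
$Y = \frac{1871015}{1029094894751}$ ($Y = \frac{-2410360 + 539345}{\left(-628219 - 764260\right) \left(297245 + 441793\right) + 451} = - \frac{1871015}{\left(-1392479\right) 739038 + 451} = - \frac{1871015}{-1029094895202 + 451} = - \frac{1871015}{-1029094894751} = \left(-1871015\right) \left(- \frac{1}{1029094894751}\right) = \frac{1871015}{1029094894751} \approx 1.8181 \cdot 10^{-6}$)
$\frac{1}{-475286} - Y = \frac{1}{-475286} - \frac{1871015}{1029094894751} = - \frac{1}{475286} - \frac{1871015}{1029094894751} = - \frac{274051732863}{69873485163803398}$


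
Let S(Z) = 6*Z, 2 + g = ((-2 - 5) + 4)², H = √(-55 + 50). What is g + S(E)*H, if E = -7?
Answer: 7 - 42*I*√5 ≈ 7.0 - 93.915*I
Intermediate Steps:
H = I*√5 (H = √(-5) = I*√5 ≈ 2.2361*I)
g = 7 (g = -2 + ((-2 - 5) + 4)² = -2 + (-7 + 4)² = -2 + (-3)² = -2 + 9 = 7)
g + S(E)*H = 7 + (6*(-7))*(I*√5) = 7 - 42*I*√5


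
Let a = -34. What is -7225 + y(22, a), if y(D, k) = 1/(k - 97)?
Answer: -946476/131 ≈ -7225.0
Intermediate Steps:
y(D, k) = 1/(-97 + k)
-7225 + y(22, a) = -7225 + 1/(-97 - 34) = -7225 + 1/(-131) = -7225 - 1/131 = -946476/131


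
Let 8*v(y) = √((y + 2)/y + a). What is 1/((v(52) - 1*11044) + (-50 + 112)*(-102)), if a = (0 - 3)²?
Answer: -28900352/501941313275 - 24*√754/501941313275 ≈ -5.7578e-5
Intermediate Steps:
a = 9 (a = (-3)² = 9)
v(y) = √(9 + (2 + y)/y)/8 (v(y) = √((y + 2)/y + 9)/8 = √((2 + y)/y + 9)/8 = √(9 + (2 + y)/y)/8)
1/((v(52) - 1*11044) + (-50 + 112)*(-102)) = 1/((√(10 + 2/52)/8 - 1*11044) + (-50 + 112)*(-102)) = 1/((√(10 + 2*(1/52))/8 - 11044) + 62*(-102)) = 1/((√(10 + 1/26)/8 - 11044) - 6324) = 1/((√(261/26)/8 - 11044) - 6324) = 1/(((3*√754/26)/8 - 11044) - 6324) = 1/((3*√754/208 - 11044) - 6324) = 1/((-11044 + 3*√754/208) - 6324) = 1/(-17368 + 3*√754/208)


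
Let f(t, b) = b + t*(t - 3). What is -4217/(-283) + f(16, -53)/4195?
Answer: 3546836/237437 ≈ 14.938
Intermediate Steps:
f(t, b) = b + t*(-3 + t)
-4217/(-283) + f(16, -53)/4195 = -4217/(-283) + (-53 + 16² - 3*16)/4195 = -4217*(-1/283) + (-53 + 256 - 48)*(1/4195) = 4217/283 + 155*(1/4195) = 4217/283 + 31/839 = 3546836/237437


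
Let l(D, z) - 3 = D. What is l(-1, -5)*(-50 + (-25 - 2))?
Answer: -154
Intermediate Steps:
l(D, z) = 3 + D
l(-1, -5)*(-50 + (-25 - 2)) = (3 - 1)*(-50 + (-25 - 2)) = 2*(-50 - 27) = 2*(-77) = -154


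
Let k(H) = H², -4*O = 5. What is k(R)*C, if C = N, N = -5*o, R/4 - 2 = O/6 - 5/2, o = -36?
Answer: 1445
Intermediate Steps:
O = -5/4 (O = -¼*5 = -5/4 ≈ -1.2500)
R = -17/6 (R = 8 + 4*(-5/4/6 - 5/2) = 8 + 4*(-5/4*⅙ - 5*½) = 8 + 4*(-5/24 - 5/2) = 8 + 4*(-65/24) = 8 - 65/6 = -17/6 ≈ -2.8333)
N = 180 (N = -5*(-36) = 180)
C = 180
k(R)*C = (-17/6)²*180 = (289/36)*180 = 1445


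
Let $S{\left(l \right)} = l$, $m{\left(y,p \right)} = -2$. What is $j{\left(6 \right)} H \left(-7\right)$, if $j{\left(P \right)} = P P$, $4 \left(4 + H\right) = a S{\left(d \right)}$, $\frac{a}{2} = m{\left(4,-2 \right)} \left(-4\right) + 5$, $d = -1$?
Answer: $2646$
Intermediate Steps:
$a = 26$ ($a = 2 \left(\left(-2\right) \left(-4\right) + 5\right) = 2 \left(8 + 5\right) = 2 \cdot 13 = 26$)
$H = - \frac{21}{2}$ ($H = -4 + \frac{26 \left(-1\right)}{4} = -4 + \frac{1}{4} \left(-26\right) = -4 - \frac{13}{2} = - \frac{21}{2} \approx -10.5$)
$j{\left(P \right)} = P^{2}$
$j{\left(6 \right)} H \left(-7\right) = 6^{2} \left(- \frac{21}{2}\right) \left(-7\right) = 36 \left(- \frac{21}{2}\right) \left(-7\right) = \left(-378\right) \left(-7\right) = 2646$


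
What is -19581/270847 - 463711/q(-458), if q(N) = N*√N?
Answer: -19581/270847 - 463711*I*√458/209764 ≈ -0.072295 - 47.31*I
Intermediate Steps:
q(N) = N^(3/2)
-19581/270847 - 463711/q(-458) = -19581/270847 - 463711*I*√458/209764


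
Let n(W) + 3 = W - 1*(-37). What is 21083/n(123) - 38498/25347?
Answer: 528346615/3979479 ≈ 132.77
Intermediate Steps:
n(W) = 34 + W (n(W) = -3 + (W - 1*(-37)) = -3 + (W + 37) = -3 + (37 + W) = 34 + W)
21083/n(123) - 38498/25347 = 21083/(34 + 123) - 38498/25347 = 21083/157 - 38498*1/25347 = 21083*(1/157) - 38498/25347 = 21083/157 - 38498/25347 = 528346615/3979479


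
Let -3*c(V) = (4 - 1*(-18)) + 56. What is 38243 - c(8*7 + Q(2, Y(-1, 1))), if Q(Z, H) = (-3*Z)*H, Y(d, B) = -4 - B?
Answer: 38269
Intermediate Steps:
Q(Z, H) = -3*H*Z
c(V) = -26 (c(V) = -((4 - 1*(-18)) + 56)/3 = -((4 + 18) + 56)/3 = -(22 + 56)/3 = -⅓*78 = -26)
38243 - c(8*7 + Q(2, Y(-1, 1))) = 38243 - 1*(-26) = 38243 + 26 = 38269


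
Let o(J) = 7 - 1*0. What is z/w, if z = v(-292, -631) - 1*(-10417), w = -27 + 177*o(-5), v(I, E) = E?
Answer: 1631/202 ≈ 8.0742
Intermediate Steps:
o(J) = 7 (o(J) = 7 + 0 = 7)
w = 1212 (w = -27 + 177*7 = -27 + 1239 = 1212)
z = 9786 (z = -631 - 1*(-10417) = -631 + 10417 = 9786)
z/w = 9786/1212 = 9786*(1/1212) = 1631/202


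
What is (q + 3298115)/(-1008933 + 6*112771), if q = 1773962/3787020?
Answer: -6245014620631/629226627570 ≈ -9.9249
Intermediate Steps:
q = 886981/1893510 (q = 1773962*(1/3787020) = 886981/1893510 ≈ 0.46843)
(q + 3298115)/(-1008933 + 6*112771) = (886981/1893510 + 3298115)/(-1008933 + 6*112771) = 6245014620631/(1893510*(-1008933 + 676626)) = (6245014620631/1893510)/(-332307) = (6245014620631/1893510)*(-1/332307) = -6245014620631/629226627570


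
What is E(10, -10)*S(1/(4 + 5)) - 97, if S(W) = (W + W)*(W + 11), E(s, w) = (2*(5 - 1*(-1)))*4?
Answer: 581/27 ≈ 21.519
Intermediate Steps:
E(s, w) = 48 (E(s, w) = (2*(5 + 1))*4 = (2*6)*4 = 12*4 = 48)
S(W) = 2*W*(11 + W) (S(W) = (2*W)*(11 + W) = 2*W*(11 + W))
E(10, -10)*S(1/(4 + 5)) - 97 = 48*(2*(11 + 1/(4 + 5))/(4 + 5)) - 97 = 48*(2*(11 + 1/9)/9) - 97 = 48*(2*(⅑)*(11 + ⅑)) - 97 = 48*(2*(⅑)*(100/9)) - 97 = 48*(200/81) - 97 = 3200/27 - 97 = 581/27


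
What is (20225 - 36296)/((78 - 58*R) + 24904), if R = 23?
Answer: -16071/23648 ≈ -0.67959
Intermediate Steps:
(20225 - 36296)/((78 - 58*R) + 24904) = (20225 - 36296)/((78 - 58*23) + 24904) = -16071/((78 - 1334) + 24904) = -16071/(-1256 + 24904) = -16071/23648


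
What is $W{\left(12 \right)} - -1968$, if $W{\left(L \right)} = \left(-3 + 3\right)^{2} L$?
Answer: $1968$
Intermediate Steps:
$W{\left(L \right)} = 0$ ($W{\left(L \right)} = 0^{2} L = 0 L = 0$)
$W{\left(12 \right)} - -1968 = 0 - -1968 = 0 + 1968 = 1968$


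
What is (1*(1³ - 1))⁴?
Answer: 0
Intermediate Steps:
(1*(1³ - 1))⁴ = (1*(1 - 1))⁴ = (1*0)⁴ = 0⁴ = 0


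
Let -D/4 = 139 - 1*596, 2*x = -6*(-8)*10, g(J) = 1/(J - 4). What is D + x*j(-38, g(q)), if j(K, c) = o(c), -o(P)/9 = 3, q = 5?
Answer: -4652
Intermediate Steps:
o(P) = -27 (o(P) = -9*3 = -27)
g(J) = 1/(-4 + J)
j(K, c) = -27
x = 240 (x = (-6*(-8)*10)/2 = (48*10)/2 = (1/2)*480 = 240)
D = 1828 (D = -4*(139 - 1*596) = -4*(139 - 596) = -4*(-457) = 1828)
D + x*j(-38, g(q)) = 1828 + 240*(-27) = 1828 - 6480 = -4652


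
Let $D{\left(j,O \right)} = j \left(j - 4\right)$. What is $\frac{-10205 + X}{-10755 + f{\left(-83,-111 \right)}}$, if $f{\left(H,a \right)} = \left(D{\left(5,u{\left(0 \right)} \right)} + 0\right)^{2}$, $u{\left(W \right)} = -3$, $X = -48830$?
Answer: $\frac{11807}{2146} \approx 5.5019$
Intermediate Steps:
$D{\left(j,O \right)} = j \left(-4 + j\right)$
$f{\left(H,a \right)} = 25$ ($f{\left(H,a \right)} = \left(5 \left(-4 + 5\right) + 0\right)^{2} = \left(5 \cdot 1 + 0\right)^{2} = \left(5 + 0\right)^{2} = 5^{2} = 25$)
$\frac{-10205 + X}{-10755 + f{\left(-83,-111 \right)}} = \frac{-10205 - 48830}{-10755 + 25} = - \frac{59035}{-10730} = \left(-59035\right) \left(- \frac{1}{10730}\right) = \frac{11807}{2146}$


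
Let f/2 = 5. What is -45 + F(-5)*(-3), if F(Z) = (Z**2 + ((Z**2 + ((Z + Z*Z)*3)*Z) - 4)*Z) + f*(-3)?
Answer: -4215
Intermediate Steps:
f = 10 (f = 2*5 = 10)
F(Z) = -30 + Z**2 + Z*(-4 + Z**2 + Z*(3*Z + 3*Z**2)) (F(Z) = (Z**2 + ((Z**2 + ((Z + Z*Z)*3)*Z) - 4)*Z) + 10*(-3) = (Z**2 + ((Z**2 + ((Z + Z**2)*3)*Z) - 4)*Z) - 30 = (Z**2 + ((Z**2 + (3*Z + 3*Z**2)*Z) - 4)*Z) - 30 = (Z**2 + ((Z**2 + Z*(3*Z + 3*Z**2)) - 4)*Z) - 30 = (Z**2 + (-4 + Z**2 + Z*(3*Z + 3*Z**2))*Z) - 30 = (Z**2 + Z*(-4 + Z**2 + Z*(3*Z + 3*Z**2))) - 30 = -30 + Z**2 + Z*(-4 + Z**2 + Z*(3*Z + 3*Z**2)))
-45 + F(-5)*(-3) = -45 + (-30 + (-5)**2 - 4*(-5) + 3*(-5)**4 + 4*(-5)**3)*(-3) = -45 + (-30 + 25 + 20 + 3*625 + 4*(-125))*(-3) = -45 + (-30 + 25 + 20 + 1875 - 500)*(-3) = -45 + 1390*(-3) = -45 - 4170 = -4215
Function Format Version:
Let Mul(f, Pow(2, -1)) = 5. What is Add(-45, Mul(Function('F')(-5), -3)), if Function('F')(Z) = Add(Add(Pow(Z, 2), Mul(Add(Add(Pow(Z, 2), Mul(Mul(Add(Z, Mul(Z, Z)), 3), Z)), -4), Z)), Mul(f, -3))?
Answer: -4215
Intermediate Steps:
f = 10 (f = Mul(2, 5) = 10)
Function('F')(Z) = Add(-30, Pow(Z, 2), Mul(Z, Add(-4, Pow(Z, 2), Mul(Z, Add(Mul(3, Z), Mul(3, Pow(Z, 2))))))) (Function('F')(Z) = Add(Add(Pow(Z, 2), Mul(Add(Add(Pow(Z, 2), Mul(Mul(Add(Z, Mul(Z, Z)), 3), Z)), -4), Z)), Mul(10, -3)) = Add(Add(Pow(Z, 2), Mul(Add(Add(Pow(Z, 2), Mul(Mul(Add(Z, Pow(Z, 2)), 3), Z)), -4), Z)), -30) = Add(Add(Pow(Z, 2), Mul(Add(Add(Pow(Z, 2), Mul(Add(Mul(3, Z), Mul(3, Pow(Z, 2))), Z)), -4), Z)), -30) = Add(Add(Pow(Z, 2), Mul(Add(Add(Pow(Z, 2), Mul(Z, Add(Mul(3, Z), Mul(3, Pow(Z, 2))))), -4), Z)), -30) = Add(Add(Pow(Z, 2), Mul(Add(-4, Pow(Z, 2), Mul(Z, Add(Mul(3, Z), Mul(3, Pow(Z, 2))))), Z)), -30) = Add(Add(Pow(Z, 2), Mul(Z, Add(-4, Pow(Z, 2), Mul(Z, Add(Mul(3, Z), Mul(3, Pow(Z, 2))))))), -30) = Add(-30, Pow(Z, 2), Mul(Z, Add(-4, Pow(Z, 2), Mul(Z, Add(Mul(3, Z), Mul(3, Pow(Z, 2))))))))
Add(-45, Mul(Function('F')(-5), -3)) = Add(-45, Mul(Add(-30, Pow(-5, 2), Mul(-4, -5), Mul(3, Pow(-5, 4)), Mul(4, Pow(-5, 3))), -3)) = Add(-45, Mul(Add(-30, 25, 20, Mul(3, 625), Mul(4, -125)), -3)) = Add(-45, Mul(Add(-30, 25, 20, 1875, -500), -3)) = Add(-45, Mul(1390, -3)) = Add(-45, -4170) = -4215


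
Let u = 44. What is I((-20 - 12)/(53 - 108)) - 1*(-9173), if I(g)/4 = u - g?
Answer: 514067/55 ≈ 9346.7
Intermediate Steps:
I(g) = 176 - 4*g (I(g) = 4*(44 - g) = 176 - 4*g)
I((-20 - 12)/(53 - 108)) - 1*(-9173) = (176 - 4*(-20 - 12)/(53 - 108)) - 1*(-9173) = (176 - (-128)/(-55)) + 9173 = (176 - (-128)*(-1)/55) + 9173 = (176 - 4*32/55) + 9173 = (176 - 128/55) + 9173 = 9552/55 + 9173 = 514067/55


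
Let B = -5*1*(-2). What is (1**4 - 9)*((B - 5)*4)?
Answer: -160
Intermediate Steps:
B = 10 (B = -5*(-2) = 10)
(1**4 - 9)*((B - 5)*4) = (1**4 - 9)*((10 - 5)*4) = (1 - 9)*(5*4) = -8*20 = -160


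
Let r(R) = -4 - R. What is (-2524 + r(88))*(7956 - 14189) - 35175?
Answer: 16270353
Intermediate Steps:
(-2524 + r(88))*(7956 - 14189) - 35175 = (-2524 + (-4 - 1*88))*(7956 - 14189) - 35175 = (-2524 + (-4 - 88))*(-6233) - 35175 = (-2524 - 92)*(-6233) - 35175 = -2616*(-6233) - 35175 = 16305528 - 35175 = 16270353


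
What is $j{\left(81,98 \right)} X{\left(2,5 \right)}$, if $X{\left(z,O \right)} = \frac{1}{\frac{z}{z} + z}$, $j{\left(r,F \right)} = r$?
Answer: $27$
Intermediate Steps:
$X{\left(z,O \right)} = \frac{1}{1 + z}$
$j{\left(81,98 \right)} X{\left(2,5 \right)} = \frac{81}{1 + 2} = \frac{81}{3} = 81 \cdot \frac{1}{3} = 27$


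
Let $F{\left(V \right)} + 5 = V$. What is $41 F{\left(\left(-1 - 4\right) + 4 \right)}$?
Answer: $-246$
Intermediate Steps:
$F{\left(V \right)} = -5 + V$
$41 F{\left(\left(-1 - 4\right) + 4 \right)} = 41 \left(-5 + \left(\left(-1 - 4\right) + 4\right)\right) = 41 \left(-5 + \left(-5 + 4\right)\right) = 41 \left(-5 - 1\right) = 41 \left(-6\right) = -246$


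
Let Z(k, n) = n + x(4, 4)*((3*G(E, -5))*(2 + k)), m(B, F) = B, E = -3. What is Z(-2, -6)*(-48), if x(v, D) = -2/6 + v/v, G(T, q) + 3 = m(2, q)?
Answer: 288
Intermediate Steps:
G(T, q) = -1 (G(T, q) = -3 + 2 = -1)
x(v, D) = ⅔ (x(v, D) = -2*⅙ + 1 = -⅓ + 1 = ⅔)
Z(k, n) = -4 + n - 2*k (Z(k, n) = n + 2*((3*(-1))*(2 + k))/3 = n + 2*(-3*(2 + k))/3 = n + 2*(-6 - 3*k)/3 = n + (-4 - 2*k) = -4 + n - 2*k)
Z(-2, -6)*(-48) = (-4 - 6 - 2*(-2))*(-48) = (-4 - 6 + 4)*(-48) = -6*(-48) = 288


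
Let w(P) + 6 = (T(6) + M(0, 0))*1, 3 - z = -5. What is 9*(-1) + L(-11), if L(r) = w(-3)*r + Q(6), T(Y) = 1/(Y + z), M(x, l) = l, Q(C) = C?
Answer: 871/14 ≈ 62.214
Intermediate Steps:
z = 8 (z = 3 - 1*(-5) = 3 + 5 = 8)
T(Y) = 1/(8 + Y) (T(Y) = 1/(Y + 8) = 1/(8 + Y))
w(P) = -83/14 (w(P) = -6 + (1/(8 + 6) + 0)*1 = -6 + (1/14 + 0)*1 = -6 + (1/14)*1 = -6 + 1/14 = -83/14)
L(r) = 6 - 83*r/14 (L(r) = -83*r/14 + 6 = 6 - 83*r/14)
9*(-1) + L(-11) = 9*(-1) + (6 - 83/14*(-11)) = -9 + (6 + 913/14) = -9 + 997/14 = 871/14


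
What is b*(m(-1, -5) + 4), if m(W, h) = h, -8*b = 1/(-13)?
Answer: -1/104 ≈ -0.0096154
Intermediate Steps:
b = 1/104 (b = -⅛/(-13) = -⅛*(-1/13) = 1/104 ≈ 0.0096154)
b*(m(-1, -5) + 4) = (-5 + 4)/104 = (1/104)*(-1) = -1/104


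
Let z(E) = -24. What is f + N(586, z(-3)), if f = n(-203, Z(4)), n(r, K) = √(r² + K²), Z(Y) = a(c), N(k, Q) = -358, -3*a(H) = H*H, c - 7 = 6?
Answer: -358 + √399442/3 ≈ -147.33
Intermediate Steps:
c = 13 (c = 7 + 6 = 13)
a(H) = -H²/3 (a(H) = -H*H/3 = -H²/3)
Z(Y) = -169/3 (Z(Y) = -⅓*13² = -⅓*169 = -169/3)
n(r, K) = √(K² + r²)
f = √399442/3 (f = √((-169/3)² + (-203)²) = √(28561/9 + 41209) = √(399442/9) = √399442/3 ≈ 210.67)
f + N(586, z(-3)) = √399442/3 - 358 = -358 + √399442/3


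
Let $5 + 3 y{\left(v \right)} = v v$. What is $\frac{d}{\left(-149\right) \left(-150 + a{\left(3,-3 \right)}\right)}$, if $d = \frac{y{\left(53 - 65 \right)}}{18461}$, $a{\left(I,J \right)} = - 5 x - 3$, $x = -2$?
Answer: $\frac{139}{1180045581} \approx 1.1779 \cdot 10^{-7}$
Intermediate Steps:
$a{\left(I,J \right)} = 7$ ($a{\left(I,J \right)} = \left(-5\right) \left(-2\right) - 3 = 10 - 3 = 7$)
$y{\left(v \right)} = - \frac{5}{3} + \frac{v^{2}}{3}$ ($y{\left(v \right)} = - \frac{5}{3} + \frac{v v}{3} = - \frac{5}{3} + \frac{v^{2}}{3}$)
$d = \frac{139}{55383}$ ($d = \frac{- \frac{5}{3} + \frac{\left(53 - 65\right)^{2}}{3}}{18461} = \left(- \frac{5}{3} + \frac{\left(53 - 65\right)^{2}}{3}\right) \frac{1}{18461} = \left(- \frac{5}{3} + \frac{\left(-12\right)^{2}}{3}\right) \frac{1}{18461} = \left(- \frac{5}{3} + \frac{1}{3} \cdot 144\right) \frac{1}{18461} = \left(- \frac{5}{3} + 48\right) \frac{1}{18461} = \frac{139}{3} \cdot \frac{1}{18461} = \frac{139}{55383} \approx 0.0025098$)
$\frac{d}{\left(-149\right) \left(-150 + a{\left(3,-3 \right)}\right)} = \frac{139}{55383 \left(- 149 \left(-150 + 7\right)\right)} = \frac{139}{55383 \left(\left(-149\right) \left(-143\right)\right)} = \frac{139}{55383 \cdot 21307} = \frac{139}{55383} \cdot \frac{1}{21307} = \frac{139}{1180045581}$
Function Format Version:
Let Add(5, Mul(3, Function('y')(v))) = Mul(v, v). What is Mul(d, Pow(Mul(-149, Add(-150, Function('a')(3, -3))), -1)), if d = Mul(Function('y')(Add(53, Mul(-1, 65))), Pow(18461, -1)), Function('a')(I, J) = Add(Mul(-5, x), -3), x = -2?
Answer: Rational(139, 1180045581) ≈ 1.1779e-7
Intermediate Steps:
Function('a')(I, J) = 7 (Function('a')(I, J) = Add(Mul(-5, -2), -3) = Add(10, -3) = 7)
Function('y')(v) = Add(Rational(-5, 3), Mul(Rational(1, 3), Pow(v, 2))) (Function('y')(v) = Add(Rational(-5, 3), Mul(Rational(1, 3), Mul(v, v))) = Add(Rational(-5, 3), Mul(Rational(1, 3), Pow(v, 2))))
d = Rational(139, 55383) (d = Mul(Add(Rational(-5, 3), Mul(Rational(1, 3), Pow(Add(53, Mul(-1, 65)), 2))), Pow(18461, -1)) = Mul(Add(Rational(-5, 3), Mul(Rational(1, 3), Pow(Add(53, -65), 2))), Rational(1, 18461)) = Mul(Add(Rational(-5, 3), Mul(Rational(1, 3), Pow(-12, 2))), Rational(1, 18461)) = Mul(Add(Rational(-5, 3), Mul(Rational(1, 3), 144)), Rational(1, 18461)) = Mul(Add(Rational(-5, 3), 48), Rational(1, 18461)) = Mul(Rational(139, 3), Rational(1, 18461)) = Rational(139, 55383) ≈ 0.0025098)
Mul(d, Pow(Mul(-149, Add(-150, Function('a')(3, -3))), -1)) = Mul(Rational(139, 55383), Pow(Mul(-149, Add(-150, 7)), -1)) = Mul(Rational(139, 55383), Pow(Mul(-149, -143), -1)) = Mul(Rational(139, 55383), Pow(21307, -1)) = Mul(Rational(139, 55383), Rational(1, 21307)) = Rational(139, 1180045581)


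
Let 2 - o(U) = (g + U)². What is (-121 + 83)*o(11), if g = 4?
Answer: 8474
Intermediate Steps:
o(U) = 2 - (4 + U)²
(-121 + 83)*o(11) = (-121 + 83)*(2 - (4 + 11)²) = -38*(2 - 1*15²) = -38*(2 - 1*225) = -38*(2 - 225) = -38*(-223) = 8474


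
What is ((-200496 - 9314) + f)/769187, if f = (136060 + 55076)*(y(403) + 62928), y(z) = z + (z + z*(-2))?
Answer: 12027596398/769187 ≈ 15637.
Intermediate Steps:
y(z) = 0 (y(z) = z + (z - 2*z) = z - z = 0)
f = 12027806208 (f = (136060 + 55076)*(0 + 62928) = 191136*62928 = 12027806208)
((-200496 - 9314) + f)/769187 = ((-200496 - 9314) + 12027806208)/769187 = (-209810 + 12027806208)*(1/769187) = 12027596398*(1/769187) = 12027596398/769187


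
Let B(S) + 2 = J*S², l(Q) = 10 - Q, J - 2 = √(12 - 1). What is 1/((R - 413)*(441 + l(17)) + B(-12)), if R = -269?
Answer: -13441/3974520214 - 36*√11/21859861177 ≈ -3.3873e-6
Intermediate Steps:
J = 2 + √11 (J = 2 + √(12 - 1) = 2 + √11 ≈ 5.3166)
B(S) = -2 + S²*(2 + √11) (B(S) = -2 + (2 + √11)*S² = -2 + S²*(2 + √11))
1/((R - 413)*(441 + l(17)) + B(-12)) = 1/((-269 - 413)*(441 + (10 - 1*17)) + (-2 + (-12)²*(2 + √11))) = 1/(-682*(441 + (10 - 17)) + (-2 + 144*(2 + √11))) = 1/(-682*(441 - 7) + (-2 + (288 + 144*√11))) = 1/(-682*434 + (286 + 144*√11)) = 1/(-295988 + (286 + 144*√11)) = 1/(-295702 + 144*√11)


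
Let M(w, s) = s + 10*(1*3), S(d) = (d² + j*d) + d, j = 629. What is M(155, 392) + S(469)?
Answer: 515853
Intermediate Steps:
S(d) = d² + 630*d (S(d) = (d² + 629*d) + d = d² + 630*d)
M(w, s) = 30 + s (M(w, s) = s + 10*3 = s + 30 = 30 + s)
M(155, 392) + S(469) = (30 + 392) + 469*(630 + 469) = 422 + 469*1099 = 422 + 515431 = 515853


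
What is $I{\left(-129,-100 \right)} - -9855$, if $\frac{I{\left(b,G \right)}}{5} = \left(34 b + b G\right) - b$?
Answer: $53070$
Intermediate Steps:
$I{\left(b,G \right)} = 165 b + 5 G b$ ($I{\left(b,G \right)} = 5 \left(\left(34 b + b G\right) - b\right) = 5 \left(\left(34 b + G b\right) - b\right) = 5 \left(33 b + G b\right) = 165 b + 5 G b$)
$I{\left(-129,-100 \right)} - -9855 = 5 \left(-129\right) \left(33 - 100\right) - -9855 = 5 \left(-129\right) \left(-67\right) + 9855 = 43215 + 9855 = 53070$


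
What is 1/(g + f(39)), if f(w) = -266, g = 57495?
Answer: 1/57229 ≈ 1.7474e-5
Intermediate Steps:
1/(g + f(39)) = 1/(57495 - 266) = 1/57229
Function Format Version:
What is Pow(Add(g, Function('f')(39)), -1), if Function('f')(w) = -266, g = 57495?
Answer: Rational(1, 57229) ≈ 1.7474e-5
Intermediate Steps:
Pow(Add(g, Function('f')(39)), -1) = Pow(Add(57495, -266), -1) = Pow(57229, -1) = Rational(1, 57229)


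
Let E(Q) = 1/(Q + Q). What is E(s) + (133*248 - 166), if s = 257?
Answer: 16868453/514 ≈ 32818.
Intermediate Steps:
E(Q) = 1/(2*Q)
E(s) + (133*248 - 166) = (½)/257 + (133*248 - 166) = (½)*(1/257) + (32984 - 166) = 1/514 + 32818 = 16868453/514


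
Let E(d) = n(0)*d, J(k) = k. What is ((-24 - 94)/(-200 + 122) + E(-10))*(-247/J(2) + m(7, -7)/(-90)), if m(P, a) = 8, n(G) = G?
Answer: -656257/3510 ≈ -186.97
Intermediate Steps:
E(d) = 0 (E(d) = 0*d = 0)
((-24 - 94)/(-200 + 122) + E(-10))*(-247/J(2) + m(7, -7)/(-90)) = ((-24 - 94)/(-200 + 122) + 0)*(-247/2 + 8/(-90)) = (-118/(-78) + 0)*(-247*1/2 + 8*(-1/90)) = (-118*(-1/78) + 0)*(-247/2 - 4/45) = (59/39 + 0)*(-11123/90) = (59/39)*(-11123/90) = -656257/3510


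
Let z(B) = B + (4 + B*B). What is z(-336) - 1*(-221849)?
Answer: 334413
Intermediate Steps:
z(B) = 4 + B + B² (z(B) = B + (4 + B²) = 4 + B + B²)
z(-336) - 1*(-221849) = (4 - 336 + (-336)²) - 1*(-221849) = (4 - 336 + 112896) + 221849 = 112564 + 221849 = 334413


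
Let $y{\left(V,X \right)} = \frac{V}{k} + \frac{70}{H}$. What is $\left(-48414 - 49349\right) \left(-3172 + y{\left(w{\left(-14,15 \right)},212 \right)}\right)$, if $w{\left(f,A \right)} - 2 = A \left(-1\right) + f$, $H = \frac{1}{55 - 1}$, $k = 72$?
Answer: $- \frac{475225943}{8} \approx -5.9403 \cdot 10^{7}$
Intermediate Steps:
$H = \frac{1}{54} \approx 0.018519$
$w{\left(f,A \right)} = 2 + f - A$ ($w{\left(f,A \right)} = 2 + \left(A \left(-1\right) + f\right) = 2 - \left(A - f\right) = 2 + f - A$)
$y{\left(V,X \right)} = 3780 + \frac{V}{72}$ ($y{\left(V,X \right)} = \frac{V}{72} + 70 \frac{1}{\frac{1}{54}} = V \frac{1}{72} + 70 \cdot 54 = \frac{V}{72} + 3780 = 3780 + \frac{V}{72}$)
$\left(-48414 - 49349\right) \left(-3172 + y{\left(w{\left(-14,15 \right)},212 \right)}\right) = \left(-48414 - 49349\right) \left(-3172 + \left(3780 + \frac{2 - 14 - 15}{72}\right)\right) = - 97763 \left(-3172 + \left(3780 + \frac{2 - 14 - 15}{72}\right)\right) = - 97763 \left(-3172 + \left(3780 + \frac{1}{72} \left(-27\right)\right)\right) = - 97763 \left(-3172 + \left(3780 - \frac{3}{8}\right)\right) = - 97763 \left(-3172 + \frac{30237}{8}\right) = \left(-97763\right) \frac{4861}{8} = - \frac{475225943}{8}$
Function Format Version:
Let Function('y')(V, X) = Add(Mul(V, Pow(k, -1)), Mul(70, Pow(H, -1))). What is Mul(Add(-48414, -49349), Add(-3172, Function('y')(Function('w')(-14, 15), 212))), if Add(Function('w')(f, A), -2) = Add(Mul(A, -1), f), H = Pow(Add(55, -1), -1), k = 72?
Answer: Rational(-475225943, 8) ≈ -5.9403e+7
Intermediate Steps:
H = Rational(1, 54) (H = Pow(54, -1) = Rational(1, 54) ≈ 0.018519)
Function('w')(f, A) = Add(2, f, Mul(-1, A)) (Function('w')(f, A) = Add(2, Add(Mul(A, -1), f)) = Add(2, Add(Mul(-1, A), f)) = Add(2, Add(f, Mul(-1, A))) = Add(2, f, Mul(-1, A)))
Function('y')(V, X) = Add(3780, Mul(Rational(1, 72), V)) (Function('y')(V, X) = Add(Mul(V, Pow(72, -1)), Mul(70, Pow(Rational(1, 54), -1))) = Add(Mul(V, Rational(1, 72)), Mul(70, 54)) = Add(Mul(Rational(1, 72), V), 3780) = Add(3780, Mul(Rational(1, 72), V)))
Mul(Add(-48414, -49349), Add(-3172, Function('y')(Function('w')(-14, 15), 212))) = Mul(Add(-48414, -49349), Add(-3172, Add(3780, Mul(Rational(1, 72), Add(2, -14, Mul(-1, 15)))))) = Mul(-97763, Add(-3172, Add(3780, Mul(Rational(1, 72), Add(2, -14, -15))))) = Mul(-97763, Add(-3172, Add(3780, Mul(Rational(1, 72), -27)))) = Mul(-97763, Add(-3172, Add(3780, Rational(-3, 8)))) = Mul(-97763, Add(-3172, Rational(30237, 8))) = Mul(-97763, Rational(4861, 8)) = Rational(-475225943, 8)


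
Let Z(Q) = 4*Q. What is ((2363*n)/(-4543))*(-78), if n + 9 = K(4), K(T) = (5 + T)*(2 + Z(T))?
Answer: 28200042/4543 ≈ 6207.4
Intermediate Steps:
K(T) = (2 + 4*T)*(5 + T) (K(T) = (5 + T)*(2 + 4*T) = (2 + 4*T)*(5 + T))
n = 153 (n = -9 + (10 + 4*4² + 22*4) = -9 + (10 + 4*16 + 88) = -9 + (10 + 64 + 88) = -9 + 162 = 153)
((2363*n)/(-4543))*(-78) = ((2363*153)/(-4543))*(-78) = (361539*(-1/4543))*(-78) = -361539/4543*(-78) = 28200042/4543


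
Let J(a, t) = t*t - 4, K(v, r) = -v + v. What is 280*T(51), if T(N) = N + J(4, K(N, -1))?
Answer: 13160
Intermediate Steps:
K(v, r) = 0
J(a, t) = -4 + t**2 (J(a, t) = t**2 - 4 = -4 + t**2)
T(N) = -4 + N (T(N) = N + (-4 + 0**2) = N + (-4 + 0) = N - 4 = -4 + N)
280*T(51) = 280*(-4 + 51) = 280*47 = 13160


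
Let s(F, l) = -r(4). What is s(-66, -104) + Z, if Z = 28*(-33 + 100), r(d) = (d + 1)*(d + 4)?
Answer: 1836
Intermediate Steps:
r(d) = (1 + d)*(4 + d)
s(F, l) = -40 (s(F, l) = -(4 + 4**2 + 5*4) = -(4 + 16 + 20) = -1*40 = -40)
Z = 1876 (Z = 28*67 = 1876)
s(-66, -104) + Z = -40 + 1876 = 1836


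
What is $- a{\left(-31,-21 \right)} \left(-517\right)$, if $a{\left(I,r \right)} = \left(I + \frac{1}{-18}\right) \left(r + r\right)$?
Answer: $\frac{2023021}{3} \approx 6.7434 \cdot 10^{5}$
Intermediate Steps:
$a{\left(I,r \right)} = 2 r \left(- \frac{1}{18} + I\right)$ ($a{\left(I,r \right)} = \left(I - \frac{1}{18}\right) 2 r = \left(- \frac{1}{18} + I\right) 2 r = 2 r \left(- \frac{1}{18} + I\right)$)
$- a{\left(-31,-21 \right)} \left(-517\right) = - \frac{\left(-21\right) \left(-1 + 18 \left(-31\right)\right)}{9} \left(-517\right) = - \frac{\left(-21\right) \left(-1 - 558\right)}{9} \left(-517\right) = - \frac{\left(-21\right) \left(-559\right)}{9} \left(-517\right) = \left(-1\right) \frac{3913}{3} \left(-517\right) = \left(- \frac{3913}{3}\right) \left(-517\right) = \frac{2023021}{3}$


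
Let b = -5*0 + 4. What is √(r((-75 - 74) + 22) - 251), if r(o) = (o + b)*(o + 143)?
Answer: I*√2219 ≈ 47.106*I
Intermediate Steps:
b = 4 (b = 0 + 4 = 4)
r(o) = (4 + o)*(143 + o) (r(o) = (o + 4)*(o + 143) = (4 + o)*(143 + o))
√(r((-75 - 74) + 22) - 251) = √((572 + ((-75 - 74) + 22)² + 147*((-75 - 74) + 22)) - 251) = √((572 + (-149 + 22)² + 147*(-149 + 22)) - 251) = √((572 + (-127)² + 147*(-127)) - 251) = √((572 + 16129 - 18669) - 251) = √(-1968 - 251) = √(-2219) = I*√2219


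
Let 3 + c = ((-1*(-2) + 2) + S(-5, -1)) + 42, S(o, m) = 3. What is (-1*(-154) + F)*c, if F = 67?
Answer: 10166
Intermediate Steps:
c = 46 (c = -3 + (((-1*(-2) + 2) + 3) + 42) = -3 + (((2 + 2) + 3) + 42) = -3 + ((4 + 3) + 42) = -3 + (7 + 42) = -3 + 49 = 46)
(-1*(-154) + F)*c = (-1*(-154) + 67)*46 = (154 + 67)*46 = 221*46 = 10166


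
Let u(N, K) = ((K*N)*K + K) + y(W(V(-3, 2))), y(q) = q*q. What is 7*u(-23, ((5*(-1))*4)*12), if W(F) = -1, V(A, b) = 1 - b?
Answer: -9275273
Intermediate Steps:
y(q) = q**2
u(N, K) = 1 + K + N*K**2 (u(N, K) = ((K*N)*K + K) + (-1)**2 = (N*K**2 + K) + 1 = (K + N*K**2) + 1 = 1 + K + N*K**2)
7*u(-23, ((5*(-1))*4)*12) = 7*(1 + ((5*(-1))*4)*12 - 23*(((5*(-1))*4)*12)**2) = 7*(1 - 5*4*12 - 23*(-5*4*12)**2) = 7*(1 - 20*12 - 23*(-20*12)**2) = 7*(1 - 240 - 23*(-240)**2) = 7*(1 - 240 - 23*57600) = 7*(1 - 240 - 1324800) = 7*(-1325039) = -9275273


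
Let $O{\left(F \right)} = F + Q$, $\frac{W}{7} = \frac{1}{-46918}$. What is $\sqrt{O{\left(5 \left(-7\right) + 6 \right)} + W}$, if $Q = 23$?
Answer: $\frac{i \sqrt{13208120770}}{46918} \approx 2.4495 i$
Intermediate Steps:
$W = - \frac{7}{46918}$ ($W = \frac{7}{-46918} = 7 \left(- \frac{1}{46918}\right) = - \frac{7}{46918} \approx -0.0001492$)
$O{\left(F \right)} = 23 + F$ ($O{\left(F \right)} = F + 23 = 23 + F$)
$\sqrt{O{\left(5 \left(-7\right) + 6 \right)} + W} = \sqrt{\left(23 + \left(5 \left(-7\right) + 6\right)\right) - \frac{7}{46918}} = \sqrt{\left(23 + \left(-35 + 6\right)\right) - \frac{7}{46918}} = \sqrt{\left(23 - 29\right) - \frac{7}{46918}} = \sqrt{-6 - \frac{7}{46918}} = \sqrt{- \frac{281515}{46918}} = \frac{i \sqrt{13208120770}}{46918}$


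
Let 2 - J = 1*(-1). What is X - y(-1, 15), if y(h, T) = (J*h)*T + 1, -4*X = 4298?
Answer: -2061/2 ≈ -1030.5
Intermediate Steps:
X = -2149/2 (X = -¼*4298 = -2149/2 ≈ -1074.5)
J = 3 (J = 2 - (-1) = 2 - 1*(-1) = 2 + 1 = 3)
y(h, T) = 1 + 3*T*h (y(h, T) = (3*h)*T + 1 = 3*T*h + 1 = 1 + 3*T*h)
X - y(-1, 15) = -2149/2 - (1 + 3*15*(-1)) = -2149/2 - (1 - 45) = -2149/2 - 1*(-44) = -2149/2 + 44 = -2061/2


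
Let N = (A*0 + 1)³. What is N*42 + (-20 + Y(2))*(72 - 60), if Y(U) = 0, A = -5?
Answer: -198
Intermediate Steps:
N = 1 (N = (-5*0 + 1)³ = (0 + 1)³ = 1³ = 1)
N*42 + (-20 + Y(2))*(72 - 60) = 1*42 + (-20 + 0)*(72 - 60) = 42 - 20*12 = 42 - 240 = -198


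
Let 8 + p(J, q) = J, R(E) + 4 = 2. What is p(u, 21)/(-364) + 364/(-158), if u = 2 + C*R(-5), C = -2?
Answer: -33045/14378 ≈ -2.2983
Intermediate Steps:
R(E) = -2 (R(E) = -4 + 2 = -2)
u = 6 (u = 2 - 2*(-2) = 2 + 4 = 6)
p(J, q) = -8 + J
p(u, 21)/(-364) + 364/(-158) = (-8 + 6)/(-364) + 364/(-158) = -2*(-1/364) + 364*(-1/158) = 1/182 - 182/79 = -33045/14378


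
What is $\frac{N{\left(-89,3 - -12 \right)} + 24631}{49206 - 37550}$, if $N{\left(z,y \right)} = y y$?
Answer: $\frac{3107}{1457} \approx 2.1325$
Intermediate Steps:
$N{\left(z,y \right)} = y^{2}$
$\frac{N{\left(-89,3 - -12 \right)} + 24631}{49206 - 37550} = \frac{\left(3 - -12\right)^{2} + 24631}{49206 - 37550} = \frac{\left(3 + 12\right)^{2} + 24631}{11656} = \left(15^{2} + 24631\right) \frac{1}{11656} = \left(225 + 24631\right) \frac{1}{11656} = 24856 \cdot \frac{1}{11656} = \frac{3107}{1457}$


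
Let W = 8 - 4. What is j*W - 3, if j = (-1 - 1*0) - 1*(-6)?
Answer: 17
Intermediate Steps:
j = 5 (j = (-1 + 0) + 6 = -1 + 6 = 5)
W = 4
j*W - 3 = 5*4 - 3 = 20 - 3 = 17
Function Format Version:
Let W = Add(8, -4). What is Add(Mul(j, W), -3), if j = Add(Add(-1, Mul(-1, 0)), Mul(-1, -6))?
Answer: 17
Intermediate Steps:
j = 5 (j = Add(Add(-1, 0), 6) = Add(-1, 6) = 5)
W = 4
Add(Mul(j, W), -3) = Add(Mul(5, 4), -3) = Add(20, -3) = 17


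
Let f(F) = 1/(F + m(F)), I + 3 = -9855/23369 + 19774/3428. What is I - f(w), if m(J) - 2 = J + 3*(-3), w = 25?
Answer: 4001706239/1722342038 ≈ 2.3234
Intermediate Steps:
m(J) = -7 + J (m(J) = 2 + (J + 3*(-3)) = 2 + (J - 9) = 2 + (-9 + J) = -7 + J)
I = 93994435/40054466 (I = -3 + (-9855/23369 + 19774/3428) = -3 + (-9855*1/23369 + 19774*(1/3428)) = -3 + (-9855/23369 + 9887/1714) = -3 + 214157833/40054466 = 93994435/40054466 ≈ 2.3467)
f(F) = 1/(-7 + 2*F) (f(F) = 1/(F + (-7 + F)) = 1/(-7 + 2*F))
I - f(w) = 93994435/40054466 - 1/(-7 + 2*25) = 93994435/40054466 - 1/(-7 + 50) = 93994435/40054466 - 1/43 = 4001706239/1722342038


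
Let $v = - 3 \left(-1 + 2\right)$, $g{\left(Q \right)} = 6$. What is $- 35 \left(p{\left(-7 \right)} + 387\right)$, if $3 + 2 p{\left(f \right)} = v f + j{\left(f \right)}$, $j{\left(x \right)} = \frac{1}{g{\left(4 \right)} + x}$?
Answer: $- \frac{27685}{2} \approx -13843.0$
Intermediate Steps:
$v = -3$ ($v = \left(-3\right) 1 = -3$)
$j{\left(x \right)} = \frac{1}{6 + x}$
$p{\left(f \right)} = - \frac{3}{2} + \frac{1}{2 \left(6 + f\right)} - \frac{3 f}{2}$ ($p{\left(f \right)} = - \frac{3}{2} + \frac{- 3 f + \frac{1}{6 + f}}{2} = - \frac{3}{2} + \frac{\frac{1}{6 + f} - 3 f}{2} = - \frac{3}{2} - \left(- \frac{1}{2 \left(6 + f\right)} + \frac{3 f}{2}\right) = - \frac{3}{2} + \frac{1}{2 \left(6 + f\right)} - \frac{3 f}{2}$)
$- 35 \left(p{\left(-7 \right)} + 387\right) = - 35 \left(\frac{1 - 3 \left(1 - 7\right) \left(6 - 7\right)}{2 \left(6 - 7\right)} + 387\right) = - 35 \left(\frac{1 - \left(-18\right) \left(-1\right)}{2 \left(-1\right)} + 387\right) = - 35 \left(\frac{1}{2} \left(-1\right) \left(1 - 18\right) + 387\right) = - 35 \left(\frac{1}{2} \left(-1\right) \left(-17\right) + 387\right) = - 35 \left(\frac{17}{2} + 387\right) = \left(-35\right) \frac{791}{2} = - \frac{27685}{2}$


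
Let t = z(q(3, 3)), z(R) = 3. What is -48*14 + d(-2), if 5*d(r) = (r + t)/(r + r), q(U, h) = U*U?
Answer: -13441/20 ≈ -672.05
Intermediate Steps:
q(U, h) = U²
t = 3
d(r) = (3 + r)/(10*r) (d(r) = ((r + 3)/(r + r))/5 = ((3 + r)/((2*r)))/5 = ((3 + r)*(1/(2*r)))/5 = ((3 + r)/(2*r))/5 = (3 + r)/(10*r))
-48*14 + d(-2) = -48*14 + (⅒)*(3 - 2)/(-2) = -672 + (⅒)*(-½)*1 = -672 - 1/20 = -13441/20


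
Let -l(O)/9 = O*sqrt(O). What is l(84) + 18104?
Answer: 18104 - 1512*sqrt(21) ≈ 11175.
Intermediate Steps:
l(O) = -9*O**(3/2) (l(O) = -9*O*sqrt(O) = -9*O**(3/2))
l(84) + 18104 = -1512*sqrt(21) + 18104 = 18104 - 1512*sqrt(21)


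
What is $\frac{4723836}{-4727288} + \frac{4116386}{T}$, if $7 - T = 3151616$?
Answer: $- \frac{8586756548323}{3724640851598} \approx -2.3054$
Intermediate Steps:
$T = -3151609$ ($T = 7 - 3151616 = -3151609$)
$\frac{4723836}{-4727288} + \frac{4116386}{T} = \frac{4723836}{-4727288} + \frac{4116386}{-3151609} = 4723836 \left(- \frac{1}{4727288}\right) + 4116386 \left(- \frac{1}{3151609}\right) = - \frac{1180959}{1181822} - \frac{4116386}{3151609} = - \frac{8586756548323}{3724640851598}$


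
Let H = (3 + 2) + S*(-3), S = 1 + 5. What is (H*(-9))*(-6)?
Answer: -702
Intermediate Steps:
S = 6
H = -13 (H = (3 + 2) + 6*(-3) = 5 - 18 = -13)
(H*(-9))*(-6) = -13*(-9)*(-6) = 117*(-6) = -702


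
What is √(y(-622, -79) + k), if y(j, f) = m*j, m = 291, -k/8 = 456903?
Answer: I*√3836226 ≈ 1958.6*I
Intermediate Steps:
k = -3655224 (k = -8*456903 = -3655224)
y(j, f) = 291*j
√(y(-622, -79) + k) = √(291*(-622) - 3655224) = √(-181002 - 3655224) = √(-3836226) = I*√3836226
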